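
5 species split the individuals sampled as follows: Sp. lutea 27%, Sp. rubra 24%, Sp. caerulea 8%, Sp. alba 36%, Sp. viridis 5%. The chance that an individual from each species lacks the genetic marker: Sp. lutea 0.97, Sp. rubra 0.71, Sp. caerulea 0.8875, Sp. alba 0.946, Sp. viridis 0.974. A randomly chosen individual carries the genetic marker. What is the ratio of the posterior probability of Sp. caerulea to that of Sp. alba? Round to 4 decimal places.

Taking complements, P(marker | each) = Sp. lutea 0.03, Sp. rubra 0.29, Sp. caerulea 0.1125, Sp. alba 0.054, Sp. viridis 0.026.
Unnormalized posteriors (prior × likelihood):
  Sp. lutea: 0.27 × 0.03 = 0.0081
  Sp. rubra: 0.24 × 0.29 = 0.0696
  Sp. caerulea: 0.08 × 0.1125 = 0.009
  Sp. alba: 0.36 × 0.054 = 0.01944
  Sp. viridis: 0.05 × 0.026 = 0.0013
Normalizing constant = 0.10744.
The ratio is 0.009 / 0.01944 (the normalizer cancels) = 0.4630.

0.4630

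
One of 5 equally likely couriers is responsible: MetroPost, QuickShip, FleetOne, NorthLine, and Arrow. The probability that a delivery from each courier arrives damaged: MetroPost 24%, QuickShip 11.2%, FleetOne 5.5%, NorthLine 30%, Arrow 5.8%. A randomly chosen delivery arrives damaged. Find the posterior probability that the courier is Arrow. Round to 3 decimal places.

Since the prior is uniform, the posterior is proportional to the likelihood:
  MetroPost: 0.24
  QuickShip: 0.112
  FleetOne: 0.055
  NorthLine: 0.3
  Arrow: 0.058
Sum = 0.765.
P(Arrow | evidence) = 0.058 / 0.765 ≈ 0.076.

0.076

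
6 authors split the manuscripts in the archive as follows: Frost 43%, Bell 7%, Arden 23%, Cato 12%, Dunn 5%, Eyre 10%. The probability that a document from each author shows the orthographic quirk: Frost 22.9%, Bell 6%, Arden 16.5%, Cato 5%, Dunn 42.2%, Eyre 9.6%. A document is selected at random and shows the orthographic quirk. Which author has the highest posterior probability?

Frost

Prior × likelihood for each hypothesis:
  Frost: 0.43 × 0.229 = 0.09847
  Bell: 0.07 × 0.06 = 0.0042
  Arden: 0.23 × 0.165 = 0.03795
  Cato: 0.12 × 0.05 = 0.006
  Dunn: 0.05 × 0.422 = 0.0211
  Eyre: 0.1 × 0.096 = 0.0096
Sum = 0.17732.
Largest term belongs to Frost, so Frost is most probable.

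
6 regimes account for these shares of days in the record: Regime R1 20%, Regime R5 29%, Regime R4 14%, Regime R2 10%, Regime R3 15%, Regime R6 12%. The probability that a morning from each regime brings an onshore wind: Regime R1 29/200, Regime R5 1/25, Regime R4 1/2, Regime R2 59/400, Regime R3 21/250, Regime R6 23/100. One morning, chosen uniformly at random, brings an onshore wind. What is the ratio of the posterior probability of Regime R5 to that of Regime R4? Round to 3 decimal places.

Prior × likelihood for each hypothesis:
  Regime R1: 0.2 × 0.145 = 0.029
  Regime R5: 0.29 × 0.04 = 0.0116
  Regime R4: 0.14 × 0.5 = 0.07
  Regime R2: 0.1 × 0.1475 = 0.01475
  Regime R3: 0.15 × 0.084 = 0.0126
  Regime R6: 0.12 × 0.23 = 0.0276
Normalizing constant = 0.16555.
The ratio is 0.0116 / 0.07 (the normalizer cancels) = 0.166.

0.166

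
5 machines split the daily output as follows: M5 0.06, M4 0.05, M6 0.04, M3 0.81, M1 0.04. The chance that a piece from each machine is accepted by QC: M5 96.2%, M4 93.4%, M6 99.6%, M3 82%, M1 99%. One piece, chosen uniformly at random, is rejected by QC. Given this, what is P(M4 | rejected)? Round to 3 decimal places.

Taking complements, P(rejected | each) = M5 0.038, M4 0.066, M6 0.004, M3 0.18, M1 0.01.
Prior × likelihood for each hypothesis:
  M5: 0.06 × 0.038 = 0.00228
  M4: 0.05 × 0.066 = 0.0033
  M6: 0.04 × 0.004 = 0.00016
  M3: 0.81 × 0.18 = 0.1458
  M1: 0.04 × 0.01 = 0.0004
Normalizing constant = 0.15194.
P(M4 | evidence) = 0.0033 / 0.15194 ≈ 0.022.

0.022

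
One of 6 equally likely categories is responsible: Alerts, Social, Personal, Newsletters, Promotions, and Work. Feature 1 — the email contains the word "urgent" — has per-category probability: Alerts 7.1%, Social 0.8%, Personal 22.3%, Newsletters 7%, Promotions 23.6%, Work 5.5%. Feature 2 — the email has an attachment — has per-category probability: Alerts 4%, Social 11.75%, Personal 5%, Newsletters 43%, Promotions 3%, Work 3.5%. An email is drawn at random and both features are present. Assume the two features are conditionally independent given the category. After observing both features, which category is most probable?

Since the prior is uniform, the posterior is proportional to the likelihood:
  Alerts: 0.071 × 0.04 = 0.00284
  Social: 0.008 × 0.1175 = 0.00094
  Personal: 0.223 × 0.05 = 0.01115
  Newsletters: 0.07 × 0.43 = 0.0301
  Promotions: 0.236 × 0.03 = 0.00708
  Work: 0.055 × 0.035 = 0.001925
Total = 0.054035.
Largest term belongs to Newsletters, so Newsletters is most probable.

Newsletters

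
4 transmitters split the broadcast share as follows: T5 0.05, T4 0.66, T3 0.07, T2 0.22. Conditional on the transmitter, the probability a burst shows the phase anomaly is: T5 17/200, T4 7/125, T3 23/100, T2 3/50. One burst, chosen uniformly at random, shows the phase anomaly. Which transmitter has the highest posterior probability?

Unnormalized posteriors (prior × likelihood):
  T5: 0.05 × 0.085 = 0.00425
  T4: 0.66 × 0.056 = 0.03696
  T3: 0.07 × 0.23 = 0.0161
  T2: 0.22 × 0.06 = 0.0132
Normalizing constant = 0.07051.
Largest term belongs to T4, so T4 is most probable.

T4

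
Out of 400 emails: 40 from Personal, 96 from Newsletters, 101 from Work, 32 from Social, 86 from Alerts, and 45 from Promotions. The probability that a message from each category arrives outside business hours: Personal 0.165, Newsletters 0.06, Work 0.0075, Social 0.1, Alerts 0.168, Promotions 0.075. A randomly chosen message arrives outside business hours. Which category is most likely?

By Bayes' rule, posterior ∝ prior × likelihood:
  Personal: 0.1 × 0.165 = 0.0165
  Newsletters: 0.24 × 0.06 = 0.0144
  Work: 0.2525 × 0.0075 = 0.00189375
  Social: 0.08 × 0.1 = 0.008
  Alerts: 0.215 × 0.168 = 0.03612
  Promotions: 0.1125 × 0.075 = 0.0084375
Total = 0.08535125.
Largest term belongs to Alerts, so Alerts is most probable.

Alerts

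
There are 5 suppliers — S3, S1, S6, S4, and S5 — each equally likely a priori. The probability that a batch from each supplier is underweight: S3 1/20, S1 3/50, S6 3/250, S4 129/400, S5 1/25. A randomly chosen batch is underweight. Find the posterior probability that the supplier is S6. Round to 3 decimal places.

0.025

With a uniform prior (1/5 each), posterior ∝ likelihood:
  S3: 0.05
  S1: 0.06
  S6: 0.012
  S4: 0.3225
  S5: 0.04
Normalizing constant = 0.4845.
P(S6 | evidence) = 0.012 / 0.4845 ≈ 0.025.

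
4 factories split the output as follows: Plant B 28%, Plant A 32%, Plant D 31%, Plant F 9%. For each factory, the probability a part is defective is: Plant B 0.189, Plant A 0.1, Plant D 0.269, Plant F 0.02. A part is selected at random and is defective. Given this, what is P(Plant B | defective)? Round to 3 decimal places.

Prior × likelihood for each hypothesis:
  Plant B: 0.28 × 0.189 = 0.05292
  Plant A: 0.32 × 0.1 = 0.032
  Plant D: 0.31 × 0.269 = 0.08339
  Plant F: 0.09 × 0.02 = 0.0018
Total = 0.17011.
P(Plant B | evidence) = 0.05292 / 0.17011 ≈ 0.311.

0.311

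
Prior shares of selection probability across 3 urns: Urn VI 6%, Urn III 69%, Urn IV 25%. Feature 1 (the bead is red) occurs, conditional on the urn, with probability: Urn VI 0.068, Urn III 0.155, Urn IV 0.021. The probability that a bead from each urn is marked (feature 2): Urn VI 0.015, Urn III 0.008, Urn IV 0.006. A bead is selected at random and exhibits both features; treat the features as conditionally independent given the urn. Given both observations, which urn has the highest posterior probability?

Urn III

Prior × likelihood for each hypothesis:
  Urn VI: 0.06 × 0.068 × 0.015 = 0.0000612
  Urn III: 0.69 × 0.155 × 0.008 = 0.0008556
  Urn IV: 0.25 × 0.021 × 0.006 = 0.0000315
Sum = 0.0009483.
Largest term belongs to Urn III, so Urn III is most probable.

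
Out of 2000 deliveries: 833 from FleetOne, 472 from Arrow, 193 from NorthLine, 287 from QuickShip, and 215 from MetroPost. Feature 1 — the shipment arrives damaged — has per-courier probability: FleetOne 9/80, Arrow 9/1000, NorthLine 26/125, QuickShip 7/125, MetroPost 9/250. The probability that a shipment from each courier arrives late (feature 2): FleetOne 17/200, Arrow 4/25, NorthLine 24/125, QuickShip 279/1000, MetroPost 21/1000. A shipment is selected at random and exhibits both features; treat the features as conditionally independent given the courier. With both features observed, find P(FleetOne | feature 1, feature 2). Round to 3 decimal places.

Prior × likelihood for each hypothesis:
  FleetOne: 0.4165 × 0.1125 × 0.085 = 0.00398278125
  Arrow: 0.236 × 0.009 × 0.16 = 0.00033984
  NorthLine: 0.0965 × 0.208 × 0.192 = 0.003853824
  QuickShip: 0.1435 × 0.056 × 0.279 = 0.002242044
  MetroPost: 0.1075 × 0.036 × 0.021 = 0.00008127
Sum = 0.01049975925.
P(FleetOne | evidence) = 0.00398278125 / 0.01049975925 ≈ 0.379.

0.379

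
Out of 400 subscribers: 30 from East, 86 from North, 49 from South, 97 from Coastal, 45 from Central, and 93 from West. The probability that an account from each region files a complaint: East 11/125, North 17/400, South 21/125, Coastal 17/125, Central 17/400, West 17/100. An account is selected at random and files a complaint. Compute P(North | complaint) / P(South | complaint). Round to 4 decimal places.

0.4440

Unnormalized posteriors (prior × likelihood):
  East: 0.075 × 0.088 = 0.0066
  North: 0.215 × 0.0425 = 0.0091375
  South: 0.1225 × 0.168 = 0.02058
  Coastal: 0.2425 × 0.136 = 0.03298
  Central: 0.1125 × 0.0425 = 0.00478125
  West: 0.2325 × 0.17 = 0.039525
Normalizing constant = 0.11360375.
The ratio is 0.0091375 / 0.02058 (the normalizer cancels) = 0.4440.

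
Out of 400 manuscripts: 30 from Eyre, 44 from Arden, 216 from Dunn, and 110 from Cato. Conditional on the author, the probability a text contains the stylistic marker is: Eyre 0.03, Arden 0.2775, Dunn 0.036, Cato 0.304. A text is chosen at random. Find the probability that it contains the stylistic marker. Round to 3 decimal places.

Prior × likelihood for each hypothesis:
  Eyre: 0.075 × 0.03 = 0.00225
  Arden: 0.11 × 0.2775 = 0.030525
  Dunn: 0.54 × 0.036 = 0.01944
  Cato: 0.275 × 0.304 = 0.0836
P(marker) = 0.00225 + 0.030525 + 0.01944 + 0.0836 = 0.135815 → 0.136.

0.136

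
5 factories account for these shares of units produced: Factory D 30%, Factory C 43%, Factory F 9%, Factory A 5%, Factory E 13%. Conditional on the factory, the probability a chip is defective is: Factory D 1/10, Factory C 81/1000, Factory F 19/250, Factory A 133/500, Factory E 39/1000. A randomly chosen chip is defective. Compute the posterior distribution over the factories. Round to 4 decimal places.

Factory D 0.3332, Factory C 0.3868, Factory F 0.0760, Factory A 0.1477, Factory E 0.0563

By Bayes' rule, posterior ∝ prior × likelihood:
  Factory D: 0.3 × 0.1 = 0.03
  Factory C: 0.43 × 0.081 = 0.03483
  Factory F: 0.09 × 0.076 = 0.00684
  Factory A: 0.05 × 0.266 = 0.0133
  Factory E: 0.13 × 0.039 = 0.00507
Normalizing constant = 0.09004.
P(Factory D | defective) = 0.03/0.09004 ≈ 0.3332
P(Factory C | defective) = 0.03483/0.09004 ≈ 0.3868
P(Factory F | defective) = 0.00684/0.09004 ≈ 0.0760
P(Factory A | defective) = 0.0133/0.09004 ≈ 0.1477
P(Factory E | defective) = 0.00507/0.09004 ≈ 0.0563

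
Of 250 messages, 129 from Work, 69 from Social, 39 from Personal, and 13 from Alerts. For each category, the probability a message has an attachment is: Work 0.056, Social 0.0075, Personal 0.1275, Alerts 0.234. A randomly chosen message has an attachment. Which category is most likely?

Work

By Bayes' rule, posterior ∝ prior × likelihood:
  Work: 0.516 × 0.056 = 0.028896
  Social: 0.276 × 0.0075 = 0.00207
  Personal: 0.156 × 0.1275 = 0.01989
  Alerts: 0.052 × 0.234 = 0.012168
Sum = 0.063024.
Largest term belongs to Work, so Work is most probable.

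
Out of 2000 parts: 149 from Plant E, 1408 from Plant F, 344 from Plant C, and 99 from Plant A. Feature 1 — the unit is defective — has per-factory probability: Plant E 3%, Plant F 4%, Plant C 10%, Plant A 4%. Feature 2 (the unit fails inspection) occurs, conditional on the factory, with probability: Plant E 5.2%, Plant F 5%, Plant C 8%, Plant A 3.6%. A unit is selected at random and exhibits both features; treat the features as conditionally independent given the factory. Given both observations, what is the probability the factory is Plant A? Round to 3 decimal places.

By Bayes' rule, posterior ∝ prior × likelihood:
  Plant E: 0.0745 × 0.03 × 0.052 = 0.00011622
  Plant F: 0.704 × 0.04 × 0.05 = 0.001408
  Plant C: 0.172 × 0.1 × 0.08 = 0.001376
  Plant A: 0.0495 × 0.04 × 0.036 = 0.00007128
Sum = 0.0029715.
P(Plant A | evidence) = 0.00007128 / 0.0029715 ≈ 0.024.

0.024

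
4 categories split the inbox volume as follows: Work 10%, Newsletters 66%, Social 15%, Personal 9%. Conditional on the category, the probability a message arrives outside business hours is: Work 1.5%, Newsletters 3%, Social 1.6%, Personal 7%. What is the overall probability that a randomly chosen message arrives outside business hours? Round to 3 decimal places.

Unnormalized posteriors (prior × likelihood):
  Work: 0.1 × 0.015 = 0.0015
  Newsletters: 0.66 × 0.03 = 0.0198
  Social: 0.15 × 0.016 = 0.0024
  Personal: 0.09 × 0.07 = 0.0063
P(off-hours) = 0.0015 + 0.0198 + 0.0024 + 0.0063 = 0.03 → 0.030.

0.030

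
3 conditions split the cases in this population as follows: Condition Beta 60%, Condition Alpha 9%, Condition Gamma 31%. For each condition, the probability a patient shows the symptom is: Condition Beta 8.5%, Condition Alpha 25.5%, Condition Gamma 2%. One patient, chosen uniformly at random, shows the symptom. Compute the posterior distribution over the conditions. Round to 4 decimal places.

Condition Beta 0.6363, Condition Alpha 0.2863, Condition Gamma 0.0774

By Bayes' rule, posterior ∝ prior × likelihood:
  Condition Beta: 0.6 × 0.085 = 0.051
  Condition Alpha: 0.09 × 0.255 = 0.02295
  Condition Gamma: 0.31 × 0.02 = 0.0062
Normalizing constant = 0.08015.
P(Condition Beta | symptomatic) = 0.051/0.08015 ≈ 0.6363
P(Condition Alpha | symptomatic) = 0.02295/0.08015 ≈ 0.2863
P(Condition Gamma | symptomatic) = 0.0062/0.08015 ≈ 0.0774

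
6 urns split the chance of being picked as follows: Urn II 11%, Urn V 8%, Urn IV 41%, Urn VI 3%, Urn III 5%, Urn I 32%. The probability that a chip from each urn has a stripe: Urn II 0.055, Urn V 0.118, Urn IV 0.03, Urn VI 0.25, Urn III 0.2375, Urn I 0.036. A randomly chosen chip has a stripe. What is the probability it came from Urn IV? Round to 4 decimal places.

0.2096

By Bayes' rule, posterior ∝ prior × likelihood:
  Urn II: 0.11 × 0.055 = 0.00605
  Urn V: 0.08 × 0.118 = 0.00944
  Urn IV: 0.41 × 0.03 = 0.0123
  Urn VI: 0.03 × 0.25 = 0.0075
  Urn III: 0.05 × 0.2375 = 0.011875
  Urn I: 0.32 × 0.036 = 0.01152
Normalizing constant = 0.058685.
P(Urn IV | evidence) = 0.0123 / 0.058685 ≈ 0.2096.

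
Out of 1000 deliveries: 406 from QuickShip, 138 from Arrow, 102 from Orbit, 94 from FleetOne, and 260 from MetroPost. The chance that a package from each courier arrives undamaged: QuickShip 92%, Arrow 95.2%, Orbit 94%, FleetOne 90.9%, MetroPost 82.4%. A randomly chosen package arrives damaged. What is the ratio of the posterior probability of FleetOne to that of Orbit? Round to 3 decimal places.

Taking complements, P(damaged | each) = QuickShip 0.08, Arrow 0.048, Orbit 0.06, FleetOne 0.091, MetroPost 0.176.
Compute prior × likelihood for every hypothesis:
  QuickShip: 0.406 × 0.08 = 0.03248
  Arrow: 0.138 × 0.048 = 0.006624
  Orbit: 0.102 × 0.06 = 0.00612
  FleetOne: 0.094 × 0.091 = 0.008554
  MetroPost: 0.26 × 0.176 = 0.04576
Sum = 0.099538.
The ratio is 0.008554 / 0.00612 (the normalizer cancels) = 1.398.

1.398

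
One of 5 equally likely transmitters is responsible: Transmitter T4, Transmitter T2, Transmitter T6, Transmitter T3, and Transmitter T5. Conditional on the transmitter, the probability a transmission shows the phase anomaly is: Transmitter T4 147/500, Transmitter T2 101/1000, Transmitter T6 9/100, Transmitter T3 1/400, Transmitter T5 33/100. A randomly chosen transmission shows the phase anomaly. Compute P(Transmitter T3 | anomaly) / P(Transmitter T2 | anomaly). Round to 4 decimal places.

With a uniform prior (1/5 each), posterior ∝ likelihood:
  Transmitter T4: 0.294
  Transmitter T2: 0.101
  Transmitter T6: 0.09
  Transmitter T3: 0.0025
  Transmitter T5: 0.33
Total = 0.8175.
The ratio is 0.0025 / 0.101 (the normalizer cancels) = 0.0248.

0.0248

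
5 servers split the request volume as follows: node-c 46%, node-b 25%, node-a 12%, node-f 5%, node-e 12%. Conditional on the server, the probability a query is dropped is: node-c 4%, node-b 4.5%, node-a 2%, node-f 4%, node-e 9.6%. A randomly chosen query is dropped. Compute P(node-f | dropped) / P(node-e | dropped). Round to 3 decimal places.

By Bayes' rule, posterior ∝ prior × likelihood:
  node-c: 0.46 × 0.04 = 0.0184
  node-b: 0.25 × 0.045 = 0.01125
  node-a: 0.12 × 0.02 = 0.0024
  node-f: 0.05 × 0.04 = 0.002
  node-e: 0.12 × 0.096 = 0.01152
Normalizing constant = 0.04557.
The ratio is 0.002 / 0.01152 (the normalizer cancels) = 0.174.

0.174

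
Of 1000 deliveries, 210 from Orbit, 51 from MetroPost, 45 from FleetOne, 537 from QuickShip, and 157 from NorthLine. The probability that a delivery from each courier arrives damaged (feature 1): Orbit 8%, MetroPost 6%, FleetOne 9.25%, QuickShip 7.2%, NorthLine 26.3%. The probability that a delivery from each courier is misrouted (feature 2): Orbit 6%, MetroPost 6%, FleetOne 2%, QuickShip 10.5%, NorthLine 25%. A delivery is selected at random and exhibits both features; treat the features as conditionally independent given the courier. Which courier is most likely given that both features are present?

Prior × likelihood for each hypothesis:
  Orbit: 0.21 × 0.08 × 0.06 = 0.001008
  MetroPost: 0.051 × 0.06 × 0.06 = 0.0001836
  FleetOne: 0.045 × 0.0925 × 0.02 = 0.00008325
  QuickShip: 0.537 × 0.072 × 0.105 = 0.00405972
  NorthLine: 0.157 × 0.263 × 0.25 = 0.01032275
Sum = 0.01565732.
Largest term belongs to NorthLine, so NorthLine is most probable.

NorthLine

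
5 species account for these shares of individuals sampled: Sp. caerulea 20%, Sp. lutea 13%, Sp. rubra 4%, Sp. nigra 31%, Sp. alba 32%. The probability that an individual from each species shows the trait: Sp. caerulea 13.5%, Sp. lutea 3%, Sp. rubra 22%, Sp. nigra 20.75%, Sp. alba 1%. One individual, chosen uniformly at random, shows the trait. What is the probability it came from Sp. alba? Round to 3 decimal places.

0.030

Unnormalized posteriors (prior × likelihood):
  Sp. caerulea: 0.2 × 0.135 = 0.027
  Sp. lutea: 0.13 × 0.03 = 0.0039
  Sp. rubra: 0.04 × 0.22 = 0.0088
  Sp. nigra: 0.31 × 0.2075 = 0.064325
  Sp. alba: 0.32 × 0.01 = 0.0032
Normalizing constant = 0.107225.
P(Sp. alba | evidence) = 0.0032 / 0.107225 ≈ 0.030.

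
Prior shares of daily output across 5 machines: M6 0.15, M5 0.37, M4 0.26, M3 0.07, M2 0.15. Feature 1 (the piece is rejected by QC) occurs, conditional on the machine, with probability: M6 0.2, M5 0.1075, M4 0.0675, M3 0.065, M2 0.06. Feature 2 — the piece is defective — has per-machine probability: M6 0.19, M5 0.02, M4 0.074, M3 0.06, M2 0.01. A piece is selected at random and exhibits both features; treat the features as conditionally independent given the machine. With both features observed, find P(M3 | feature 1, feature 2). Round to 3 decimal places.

0.033

By Bayes' rule, posterior ∝ prior × likelihood:
  M6: 0.15 × 0.2 × 0.19 = 0.0057
  M5: 0.37 × 0.1075 × 0.02 = 0.0007955
  M4: 0.26 × 0.0675 × 0.074 = 0.0012987
  M3: 0.07 × 0.065 × 0.06 = 0.000273
  M2: 0.15 × 0.06 × 0.01 = 0.00009
Sum = 0.0081572.
P(M3 | evidence) = 0.000273 / 0.0081572 ≈ 0.033.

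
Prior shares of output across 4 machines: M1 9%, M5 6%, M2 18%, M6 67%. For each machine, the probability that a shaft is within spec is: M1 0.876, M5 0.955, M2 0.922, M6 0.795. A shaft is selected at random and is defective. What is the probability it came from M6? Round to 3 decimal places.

0.831

Taking complements, P(defective | each) = M1 0.124, M5 0.045, M2 0.078, M6 0.205.
By Bayes' rule, posterior ∝ prior × likelihood:
  M1: 0.09 × 0.124 = 0.01116
  M5: 0.06 × 0.045 = 0.0027
  M2: 0.18 × 0.078 = 0.01404
  M6: 0.67 × 0.205 = 0.13735
Sum = 0.16525.
P(M6 | evidence) = 0.13735 / 0.16525 ≈ 0.831.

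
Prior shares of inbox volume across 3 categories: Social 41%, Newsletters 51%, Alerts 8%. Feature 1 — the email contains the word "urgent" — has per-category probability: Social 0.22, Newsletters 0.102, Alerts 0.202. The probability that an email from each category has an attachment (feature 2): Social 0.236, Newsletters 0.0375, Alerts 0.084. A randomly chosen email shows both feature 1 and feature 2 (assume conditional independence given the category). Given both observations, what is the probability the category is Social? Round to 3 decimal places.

Prior × likelihood for each hypothesis:
  Social: 0.41 × 0.22 × 0.236 = 0.0212872
  Newsletters: 0.51 × 0.102 × 0.0375 = 0.00195075
  Alerts: 0.08 × 0.202 × 0.084 = 0.00135744
Normalizing constant = 0.02459539.
P(Social | evidence) = 0.0212872 / 0.02459539 ≈ 0.865.

0.865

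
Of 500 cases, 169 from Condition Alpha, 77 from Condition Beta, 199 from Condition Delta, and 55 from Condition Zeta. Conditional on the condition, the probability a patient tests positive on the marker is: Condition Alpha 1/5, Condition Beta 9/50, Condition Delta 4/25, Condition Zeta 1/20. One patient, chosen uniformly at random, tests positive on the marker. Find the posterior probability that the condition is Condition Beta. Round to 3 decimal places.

By Bayes' rule, posterior ∝ prior × likelihood:
  Condition Alpha: 0.338 × 0.2 = 0.0676
  Condition Beta: 0.154 × 0.18 = 0.02772
  Condition Delta: 0.398 × 0.16 = 0.06368
  Condition Zeta: 0.11 × 0.05 = 0.0055
Normalizing constant = 0.1645.
P(Condition Beta | evidence) = 0.02772 / 0.1645 ≈ 0.169.

0.169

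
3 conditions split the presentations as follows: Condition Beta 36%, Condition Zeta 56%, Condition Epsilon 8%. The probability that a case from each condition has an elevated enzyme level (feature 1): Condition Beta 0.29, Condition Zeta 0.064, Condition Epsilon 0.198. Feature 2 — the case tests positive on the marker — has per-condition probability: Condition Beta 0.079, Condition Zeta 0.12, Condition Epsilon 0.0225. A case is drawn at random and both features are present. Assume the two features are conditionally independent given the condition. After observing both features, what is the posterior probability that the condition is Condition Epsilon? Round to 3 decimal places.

0.028

Unnormalized posteriors (prior × likelihood):
  Condition Beta: 0.36 × 0.29 × 0.079 = 0.0082476
  Condition Zeta: 0.56 × 0.064 × 0.12 = 0.0043008
  Condition Epsilon: 0.08 × 0.198 × 0.0225 = 0.0003564
Sum = 0.0129048.
P(Condition Epsilon | evidence) = 0.0003564 / 0.0129048 ≈ 0.028.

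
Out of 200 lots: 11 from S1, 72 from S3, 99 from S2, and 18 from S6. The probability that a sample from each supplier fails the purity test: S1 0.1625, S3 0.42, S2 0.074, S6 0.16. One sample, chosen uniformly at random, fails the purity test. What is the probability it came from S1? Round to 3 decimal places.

0.042

By Bayes' rule, posterior ∝ prior × likelihood:
  S1: 0.055 × 0.1625 = 0.0089375
  S3: 0.36 × 0.42 = 0.1512
  S2: 0.495 × 0.074 = 0.03663
  S6: 0.09 × 0.16 = 0.0144
Sum = 0.2111675.
P(S1 | evidence) = 0.0089375 / 0.2111675 ≈ 0.042.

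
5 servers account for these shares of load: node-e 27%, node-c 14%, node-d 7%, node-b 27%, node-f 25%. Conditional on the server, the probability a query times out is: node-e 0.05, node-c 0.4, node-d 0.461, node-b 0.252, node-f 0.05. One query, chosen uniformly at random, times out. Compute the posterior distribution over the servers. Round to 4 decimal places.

By Bayes' rule, posterior ∝ prior × likelihood:
  node-e: 0.27 × 0.05 = 0.0135
  node-c: 0.14 × 0.4 = 0.056
  node-d: 0.07 × 0.461 = 0.03227
  node-b: 0.27 × 0.252 = 0.06804
  node-f: 0.25 × 0.05 = 0.0125
Normalizing constant = 0.18231.
P(node-e | timeout) = 0.0135/0.18231 ≈ 0.0740
P(node-c | timeout) = 0.056/0.18231 ≈ 0.3072
P(node-d | timeout) = 0.03227/0.18231 ≈ 0.1770
P(node-b | timeout) = 0.06804/0.18231 ≈ 0.3732
P(node-f | timeout) = 0.0125/0.18231 ≈ 0.0686
(Check: 0.0740+0.3072+0.1770+0.3732+0.0686 = 1.0000.)

node-e 0.0740, node-c 0.3072, node-d 0.1770, node-b 0.3732, node-f 0.0686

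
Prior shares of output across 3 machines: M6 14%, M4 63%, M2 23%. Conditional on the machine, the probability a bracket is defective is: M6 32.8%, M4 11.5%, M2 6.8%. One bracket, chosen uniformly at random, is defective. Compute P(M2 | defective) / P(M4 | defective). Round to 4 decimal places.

Unnormalized posteriors (prior × likelihood):
  M6: 0.14 × 0.328 = 0.04592
  M4: 0.63 × 0.115 = 0.07245
  M2: 0.23 × 0.068 = 0.01564
Sum = 0.13401.
The ratio is 0.01564 / 0.07245 (the normalizer cancels) = 0.2159.

0.2159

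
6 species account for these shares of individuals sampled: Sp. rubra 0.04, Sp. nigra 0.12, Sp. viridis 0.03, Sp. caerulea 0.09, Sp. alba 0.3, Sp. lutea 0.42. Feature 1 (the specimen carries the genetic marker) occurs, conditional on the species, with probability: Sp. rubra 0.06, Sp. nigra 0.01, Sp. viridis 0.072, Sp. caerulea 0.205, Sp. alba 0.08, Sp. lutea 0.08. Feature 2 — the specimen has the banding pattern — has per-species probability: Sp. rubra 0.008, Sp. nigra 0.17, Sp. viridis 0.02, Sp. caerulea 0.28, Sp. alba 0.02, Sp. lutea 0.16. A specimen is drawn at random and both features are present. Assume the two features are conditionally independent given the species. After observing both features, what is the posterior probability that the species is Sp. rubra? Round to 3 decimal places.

Prior × likelihood for each hypothesis:
  Sp. rubra: 0.04 × 0.06 × 0.008 = 0.0000192
  Sp. nigra: 0.12 × 0.01 × 0.17 = 0.000204
  Sp. viridis: 0.03 × 0.072 × 0.02 = 0.0000432
  Sp. caerulea: 0.09 × 0.205 × 0.28 = 0.005166
  Sp. alba: 0.3 × 0.08 × 0.02 = 0.00048
  Sp. lutea: 0.42 × 0.08 × 0.16 = 0.005376
Normalizing constant = 0.0112884.
P(Sp. rubra | evidence) = 0.0000192 / 0.0112884 ≈ 0.002.

0.002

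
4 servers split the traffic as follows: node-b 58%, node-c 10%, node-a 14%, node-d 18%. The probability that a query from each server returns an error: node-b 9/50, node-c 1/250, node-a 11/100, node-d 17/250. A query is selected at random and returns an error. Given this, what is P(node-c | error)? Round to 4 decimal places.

Compute prior × likelihood for every hypothesis:
  node-b: 0.58 × 0.18 = 0.1044
  node-c: 0.1 × 0.004 = 0.0004
  node-a: 0.14 × 0.11 = 0.0154
  node-d: 0.18 × 0.068 = 0.01224
Total = 0.13244.
P(node-c | evidence) = 0.0004 / 0.13244 ≈ 0.0030.

0.0030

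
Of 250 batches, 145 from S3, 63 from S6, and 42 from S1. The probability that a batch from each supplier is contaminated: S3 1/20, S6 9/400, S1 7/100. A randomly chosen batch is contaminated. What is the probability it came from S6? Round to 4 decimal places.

By Bayes' rule, posterior ∝ prior × likelihood:
  S3: 0.58 × 0.05 = 0.029
  S6: 0.252 × 0.0225 = 0.00567
  S1: 0.168 × 0.07 = 0.01176
Normalizing constant = 0.04643.
P(S6 | evidence) = 0.00567 / 0.04643 ≈ 0.1221.

0.1221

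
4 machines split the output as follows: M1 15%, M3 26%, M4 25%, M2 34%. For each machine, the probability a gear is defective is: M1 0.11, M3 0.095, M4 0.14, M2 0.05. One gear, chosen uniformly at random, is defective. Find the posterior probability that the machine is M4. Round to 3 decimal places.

0.376

Prior × likelihood for each hypothesis:
  M1: 0.15 × 0.11 = 0.0165
  M3: 0.26 × 0.095 = 0.0247
  M4: 0.25 × 0.14 = 0.035
  M2: 0.34 × 0.05 = 0.017
Normalizing constant = 0.0932.
P(M4 | evidence) = 0.035 / 0.0932 ≈ 0.376.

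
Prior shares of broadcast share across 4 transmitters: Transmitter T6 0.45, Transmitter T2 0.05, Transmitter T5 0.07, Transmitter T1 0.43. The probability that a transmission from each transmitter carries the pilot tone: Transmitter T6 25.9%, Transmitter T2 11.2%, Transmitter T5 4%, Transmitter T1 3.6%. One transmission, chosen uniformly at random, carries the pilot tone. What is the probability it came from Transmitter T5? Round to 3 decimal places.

Unnormalized posteriors (prior × likelihood):
  Transmitter T6: 0.45 × 0.259 = 0.11655
  Transmitter T2: 0.05 × 0.112 = 0.0056
  Transmitter T5: 0.07 × 0.04 = 0.0028
  Transmitter T1: 0.43 × 0.036 = 0.01548
Normalizing constant = 0.14043.
P(Transmitter T5 | evidence) = 0.0028 / 0.14043 ≈ 0.020.

0.020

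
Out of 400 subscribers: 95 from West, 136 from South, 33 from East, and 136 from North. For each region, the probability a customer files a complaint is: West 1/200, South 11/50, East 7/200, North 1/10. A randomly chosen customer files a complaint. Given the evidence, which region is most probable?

Unnormalized posteriors (prior × likelihood):
  West: 0.2375 × 0.005 = 0.0011875
  South: 0.34 × 0.22 = 0.0748
  East: 0.0825 × 0.035 = 0.0028875
  North: 0.34 × 0.1 = 0.034
Normalizing constant = 0.112875.
Largest term belongs to South, so South is most probable.

South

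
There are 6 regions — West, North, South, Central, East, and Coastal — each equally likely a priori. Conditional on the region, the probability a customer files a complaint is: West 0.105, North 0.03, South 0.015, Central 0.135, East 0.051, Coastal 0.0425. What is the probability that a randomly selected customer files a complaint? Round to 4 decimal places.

Since the prior is uniform, the posterior is proportional to the likelihood:
  West: 0.105
  North: 0.03
  South: 0.015
  Central: 0.135
  East: 0.051
  Coastal: 0.0425
P(complaint) = (1/6) × (0.105 + 0.03 + 0.015 + 0.135 + 0.051 + 0.0425) = 0.3785/6 ≈ 0.0631.

0.0631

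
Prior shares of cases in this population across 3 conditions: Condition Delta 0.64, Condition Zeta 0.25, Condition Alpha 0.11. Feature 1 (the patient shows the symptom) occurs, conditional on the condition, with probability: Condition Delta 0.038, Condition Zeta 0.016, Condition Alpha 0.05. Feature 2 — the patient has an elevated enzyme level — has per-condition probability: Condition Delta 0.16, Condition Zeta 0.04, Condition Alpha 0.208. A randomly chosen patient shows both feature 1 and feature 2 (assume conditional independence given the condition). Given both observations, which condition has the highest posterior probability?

Unnormalized posteriors (prior × likelihood):
  Condition Delta: 0.64 × 0.038 × 0.16 = 0.0038912
  Condition Zeta: 0.25 × 0.016 × 0.04 = 0.00016
  Condition Alpha: 0.11 × 0.05 × 0.208 = 0.001144
Sum = 0.0051952.
Largest term belongs to Condition Delta, so Condition Delta is most probable.

Condition Delta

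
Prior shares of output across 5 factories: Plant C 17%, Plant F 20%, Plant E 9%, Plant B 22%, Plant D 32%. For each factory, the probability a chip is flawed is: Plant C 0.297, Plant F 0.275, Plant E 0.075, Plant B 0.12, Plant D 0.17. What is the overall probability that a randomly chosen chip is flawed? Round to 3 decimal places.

Prior × likelihood for each hypothesis:
  Plant C: 0.17 × 0.297 = 0.05049
  Plant F: 0.2 × 0.275 = 0.055
  Plant E: 0.09 × 0.075 = 0.00675
  Plant B: 0.22 × 0.12 = 0.0264
  Plant D: 0.32 × 0.17 = 0.0544
P(flawed) = 0.05049 + 0.055 + 0.00675 + 0.0264 + 0.0544 = 0.19304 → 0.193.

0.193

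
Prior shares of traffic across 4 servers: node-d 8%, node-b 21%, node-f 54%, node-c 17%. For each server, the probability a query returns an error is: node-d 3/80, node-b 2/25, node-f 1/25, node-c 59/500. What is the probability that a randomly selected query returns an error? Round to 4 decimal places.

0.0615

By Bayes' rule, posterior ∝ prior × likelihood:
  node-d: 0.08 × 0.0375 = 0.003
  node-b: 0.21 × 0.08 = 0.0168
  node-f: 0.54 × 0.04 = 0.0216
  node-c: 0.17 × 0.118 = 0.02006
P(error) = 0.003 + 0.0168 + 0.0216 + 0.02006 = 0.06146 → 0.0615.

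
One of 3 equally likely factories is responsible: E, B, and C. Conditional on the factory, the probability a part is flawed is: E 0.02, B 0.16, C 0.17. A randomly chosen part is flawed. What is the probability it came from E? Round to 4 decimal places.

With a uniform prior (1/3 each), posterior ∝ likelihood:
  E: 0.02
  B: 0.16
  C: 0.17
Normalizing constant = 0.35.
P(E | evidence) = 0.02 / 0.35 ≈ 0.0571.

0.0571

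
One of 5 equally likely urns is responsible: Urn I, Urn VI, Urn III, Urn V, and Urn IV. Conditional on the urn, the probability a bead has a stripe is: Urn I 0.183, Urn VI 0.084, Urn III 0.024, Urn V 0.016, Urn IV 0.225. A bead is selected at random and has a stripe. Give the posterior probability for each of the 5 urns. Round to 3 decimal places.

Since the prior is uniform, the posterior is proportional to the likelihood:
  Urn I: 0.183
  Urn VI: 0.084
  Urn III: 0.024
  Urn V: 0.016
  Urn IV: 0.225
Normalizing constant = 0.532.
P(Urn I | striped) = 0.183/0.532 ≈ 0.344
P(Urn VI | striped) = 0.084/0.532 ≈ 0.158
P(Urn III | striped) = 0.024/0.532 ≈ 0.045
P(Urn V | striped) = 0.016/0.532 ≈ 0.030
P(Urn IV | striped) = 0.225/0.532 ≈ 0.423
(Check: 0.344+0.158+0.045+0.030+0.423 = 1.000.)

Urn I 0.344, Urn VI 0.158, Urn III 0.045, Urn V 0.030, Urn IV 0.423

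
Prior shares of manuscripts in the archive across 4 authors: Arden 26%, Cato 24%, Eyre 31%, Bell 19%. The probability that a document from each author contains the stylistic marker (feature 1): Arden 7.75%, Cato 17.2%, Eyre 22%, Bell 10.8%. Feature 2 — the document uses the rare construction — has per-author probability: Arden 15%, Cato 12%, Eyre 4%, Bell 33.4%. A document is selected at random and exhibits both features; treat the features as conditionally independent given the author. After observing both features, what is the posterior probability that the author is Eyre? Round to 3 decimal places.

By Bayes' rule, posterior ∝ prior × likelihood:
  Arden: 0.26 × 0.0775 × 0.15 = 0.0030225
  Cato: 0.24 × 0.172 × 0.12 = 0.0049536
  Eyre: 0.31 × 0.22 × 0.04 = 0.002728
  Bell: 0.19 × 0.108 × 0.334 = 0.00685368
Normalizing constant = 0.01755778.
P(Eyre | evidence) = 0.002728 / 0.01755778 ≈ 0.155.

0.155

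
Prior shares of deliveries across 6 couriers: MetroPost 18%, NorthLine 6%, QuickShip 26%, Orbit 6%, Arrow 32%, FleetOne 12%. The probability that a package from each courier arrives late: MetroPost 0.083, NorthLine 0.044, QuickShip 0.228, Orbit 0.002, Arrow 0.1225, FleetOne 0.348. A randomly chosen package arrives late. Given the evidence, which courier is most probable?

By Bayes' rule, posterior ∝ prior × likelihood:
  MetroPost: 0.18 × 0.083 = 0.01494
  NorthLine: 0.06 × 0.044 = 0.00264
  QuickShip: 0.26 × 0.228 = 0.05928
  Orbit: 0.06 × 0.002 = 0.00012
  Arrow: 0.32 × 0.1225 = 0.0392
  FleetOne: 0.12 × 0.348 = 0.04176
Total = 0.15794.
Largest term belongs to QuickShip, so QuickShip is most probable.

QuickShip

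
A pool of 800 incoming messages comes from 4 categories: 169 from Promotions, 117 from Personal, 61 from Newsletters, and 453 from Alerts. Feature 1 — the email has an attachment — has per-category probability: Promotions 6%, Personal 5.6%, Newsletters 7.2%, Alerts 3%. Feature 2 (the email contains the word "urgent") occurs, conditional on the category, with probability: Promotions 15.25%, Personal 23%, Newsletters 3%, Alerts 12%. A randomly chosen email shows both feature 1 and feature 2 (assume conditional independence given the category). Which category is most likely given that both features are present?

Alerts

Prior × likelihood for each hypothesis:
  Promotions: 0.21125 × 0.06 × 0.1525 = 0.0019329375
  Personal: 0.14625 × 0.056 × 0.23 = 0.0018837
  Newsletters: 0.07625 × 0.072 × 0.03 = 0.0001647
  Alerts: 0.56625 × 0.03 × 0.12 = 0.0020385
Total = 0.0060198375.
Largest term belongs to Alerts, so Alerts is most probable.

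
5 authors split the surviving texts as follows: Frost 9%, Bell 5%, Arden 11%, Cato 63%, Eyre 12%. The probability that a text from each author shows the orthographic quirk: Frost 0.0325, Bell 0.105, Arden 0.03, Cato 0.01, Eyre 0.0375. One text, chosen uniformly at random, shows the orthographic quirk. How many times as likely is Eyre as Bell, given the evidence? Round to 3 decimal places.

0.857

Compute prior × likelihood for every hypothesis:
  Frost: 0.09 × 0.0325 = 0.002925
  Bell: 0.05 × 0.105 = 0.00525
  Arden: 0.11 × 0.03 = 0.0033
  Cato: 0.63 × 0.01 = 0.0063
  Eyre: 0.12 × 0.0375 = 0.0045
Sum = 0.022275.
The ratio is 0.0045 / 0.00525 (the normalizer cancels) = 0.857.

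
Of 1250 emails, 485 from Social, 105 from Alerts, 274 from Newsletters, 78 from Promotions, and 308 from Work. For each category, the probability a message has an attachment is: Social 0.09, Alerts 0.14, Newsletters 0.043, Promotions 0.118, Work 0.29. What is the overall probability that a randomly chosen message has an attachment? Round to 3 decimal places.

Compute prior × likelihood for every hypothesis:
  Social: 0.388 × 0.09 = 0.03492
  Alerts: 0.084 × 0.14 = 0.01176
  Newsletters: 0.2192 × 0.043 = 0.0094256
  Promotions: 0.0624 × 0.118 = 0.0073632
  Work: 0.2464 × 0.29 = 0.071456
P(attachment) = 0.03492 + 0.01176 + 0.0094256 + 0.0073632 + 0.071456 = 0.1349248 → 0.135.

0.135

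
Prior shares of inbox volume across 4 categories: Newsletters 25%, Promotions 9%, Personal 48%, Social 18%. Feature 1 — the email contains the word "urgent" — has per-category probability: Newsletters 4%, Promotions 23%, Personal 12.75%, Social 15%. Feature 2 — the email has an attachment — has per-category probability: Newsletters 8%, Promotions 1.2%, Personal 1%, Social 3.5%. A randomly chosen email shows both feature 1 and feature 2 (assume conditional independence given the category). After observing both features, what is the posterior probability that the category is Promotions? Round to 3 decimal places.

0.095

Compute prior × likelihood for every hypothesis:
  Newsletters: 0.25 × 0.04 × 0.08 = 0.0008
  Promotions: 0.09 × 0.23 × 0.012 = 0.0002484
  Personal: 0.48 × 0.1275 × 0.01 = 0.000612
  Social: 0.18 × 0.15 × 0.035 = 0.000945
Normalizing constant = 0.0026054.
P(Promotions | evidence) = 0.0002484 / 0.0026054 ≈ 0.095.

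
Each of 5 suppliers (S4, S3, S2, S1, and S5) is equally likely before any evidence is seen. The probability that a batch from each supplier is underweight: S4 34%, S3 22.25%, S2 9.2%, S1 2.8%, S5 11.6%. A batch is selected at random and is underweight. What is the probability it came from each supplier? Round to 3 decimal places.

With a uniform prior (1/5 each), posterior ∝ likelihood:
  S4: 0.34
  S3: 0.2225
  S2: 0.092
  S1: 0.028
  S5: 0.116
Total = 0.7985.
P(S4 | underweight) = 0.34/0.7985 ≈ 0.426
P(S3 | underweight) = 0.2225/0.7985 ≈ 0.279
P(S2 | underweight) = 0.092/0.7985 ≈ 0.115
P(S1 | underweight) = 0.028/0.7985 ≈ 0.035
P(S5 | underweight) = 0.116/0.7985 ≈ 0.145
(Check: 0.426+0.279+0.115+0.035+0.145 = 1.000.)

S4 0.426, S3 0.279, S2 0.115, S1 0.035, S5 0.145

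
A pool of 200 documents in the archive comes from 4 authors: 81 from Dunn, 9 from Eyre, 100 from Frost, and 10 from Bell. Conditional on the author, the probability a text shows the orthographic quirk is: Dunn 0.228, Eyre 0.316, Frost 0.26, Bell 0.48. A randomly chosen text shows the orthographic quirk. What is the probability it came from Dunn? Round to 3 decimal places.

0.354

Prior × likelihood for each hypothesis:
  Dunn: 0.405 × 0.228 = 0.09234
  Eyre: 0.045 × 0.316 = 0.01422
  Frost: 0.5 × 0.26 = 0.13
  Bell: 0.05 × 0.48 = 0.024
Total = 0.26056.
P(Dunn | evidence) = 0.09234 / 0.26056 ≈ 0.354.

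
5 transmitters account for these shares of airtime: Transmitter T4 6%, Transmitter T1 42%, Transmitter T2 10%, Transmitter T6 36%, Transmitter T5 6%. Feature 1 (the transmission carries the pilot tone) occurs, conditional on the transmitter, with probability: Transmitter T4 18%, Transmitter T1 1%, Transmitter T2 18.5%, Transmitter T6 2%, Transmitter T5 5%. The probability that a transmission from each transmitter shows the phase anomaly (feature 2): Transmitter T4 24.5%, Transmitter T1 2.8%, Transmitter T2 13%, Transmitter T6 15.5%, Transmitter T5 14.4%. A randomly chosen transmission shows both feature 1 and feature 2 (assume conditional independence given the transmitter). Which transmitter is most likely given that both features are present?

Transmitter T4

Compute prior × likelihood for every hypothesis:
  Transmitter T4: 0.06 × 0.18 × 0.245 = 0.002646
  Transmitter T1: 0.42 × 0.01 × 0.028 = 0.0001176
  Transmitter T2: 0.1 × 0.185 × 0.13 = 0.002405
  Transmitter T6: 0.36 × 0.02 × 0.155 = 0.001116
  Transmitter T5: 0.06 × 0.05 × 0.144 = 0.000432
Sum = 0.0067166.
Largest term belongs to Transmitter T4, so Transmitter T4 is most probable.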